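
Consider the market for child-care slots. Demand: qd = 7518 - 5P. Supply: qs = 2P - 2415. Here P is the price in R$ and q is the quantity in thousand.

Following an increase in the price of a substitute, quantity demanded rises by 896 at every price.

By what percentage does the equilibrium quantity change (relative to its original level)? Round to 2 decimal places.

Before the shock: 7518 - 5P = 2P - 2415 ⇒ 9933 = 7P ⇒ P = 1419, q = 423.
The new curves are qd = 8414 - 5P (demand) and qs = 2P - 2415 (supply).
Setting them equal: 8414 - 5P = 2P - 2415 → 10829 = 7P, so P = 1547 and q = 679.
%Δq = (679 − 423) / 423 × 100 = +60.52%.

+60.52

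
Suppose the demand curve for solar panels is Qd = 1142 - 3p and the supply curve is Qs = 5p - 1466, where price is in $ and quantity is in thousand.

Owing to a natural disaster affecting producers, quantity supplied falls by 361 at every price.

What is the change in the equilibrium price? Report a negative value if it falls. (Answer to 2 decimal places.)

Initially, 1142 - 3p = 5p - 1466, so 2608 = 8p and p = 326, Q = 164.
The new curves are Qd = 1142 - 3p (demand) and Qs = 5p - 1827 (supply).
Clearing the new market: 1142 - 3p = 5p - 1827, so p = 371.125 and Q = 28.625.
Δp = 371.125 − 326 = +45.13.

+45.13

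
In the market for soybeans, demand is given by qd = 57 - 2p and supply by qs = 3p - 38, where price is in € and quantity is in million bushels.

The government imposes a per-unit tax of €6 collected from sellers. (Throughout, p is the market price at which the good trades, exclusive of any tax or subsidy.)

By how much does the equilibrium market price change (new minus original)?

+3.6

Original equilibrium: 57 - 2p = 3p - 38 gives 95 = 5p, so p = 19 and q = 19.
Since sellers keep the price net of the tax, the effective supply curve becomes qs = 3p - 56.
Clearing the new market: 57 - 2p = 3p - 56, so p = 22.6 and q = 11.8.
Δp = 22.6 − 19 = +3.6.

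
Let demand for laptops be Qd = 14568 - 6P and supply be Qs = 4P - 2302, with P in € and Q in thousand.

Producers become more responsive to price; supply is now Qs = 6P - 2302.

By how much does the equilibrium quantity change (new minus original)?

Initially, 14568 - 6P = 4P - 2302, so 16870 = 10P and P = 1687, Q = 4446.
The shock moves the curves to Qd = 14568 - 6P and Qs = 6P - 2302.
Clearing the new market: 14568 - 6P = 6P - 2302, so P = 8435/6 ≈ 1405.8333 and Q = 6133.
ΔQ = 6133 − 4446 = +1687.

+1687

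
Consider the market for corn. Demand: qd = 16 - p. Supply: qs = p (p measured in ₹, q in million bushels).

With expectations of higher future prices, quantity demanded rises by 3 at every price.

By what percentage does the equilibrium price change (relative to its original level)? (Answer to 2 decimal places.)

Before the shock: 16 - p = p ⇒ 16 = 2p ⇒ p = 8, q = 8.
The shock moves the curves to qd = 19 - p and qs = p.
Clearing the new market: 19 - p = p, so p = 9.5 and q = 9.5.
%Δp = (9.5 − 8) / 8 × 100 = +18.75%.

+18.75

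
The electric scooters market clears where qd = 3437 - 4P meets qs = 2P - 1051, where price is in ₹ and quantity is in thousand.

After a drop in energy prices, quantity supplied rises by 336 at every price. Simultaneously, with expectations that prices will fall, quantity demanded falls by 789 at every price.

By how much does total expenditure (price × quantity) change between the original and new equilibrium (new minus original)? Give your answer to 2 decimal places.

Original equilibrium: 3437 - 4P = 2P - 1051 gives 4488 = 6P, so P = 748 and q = 445.
With the change applied: demand qd = 2648 - 4P, supply qs = 2P - 715.
New equilibrium: 2648 - 4P = 2P - 715 ⇒ 3363 = 6P ⇒ P = 560.5, q = 406.
Expenditure moves from 748×445 = 332860 to 560.5×406 = 227563; change = -105297.00.

-105297.00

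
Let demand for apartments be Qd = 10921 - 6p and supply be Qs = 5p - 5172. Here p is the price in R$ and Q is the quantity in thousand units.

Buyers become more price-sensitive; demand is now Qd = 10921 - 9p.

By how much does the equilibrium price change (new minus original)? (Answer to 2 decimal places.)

Original equilibrium: 10921 - 6p = 5p - 5172 gives 16093 = 11p, so p = 1463 and Q = 2143.
The shock moves the curves to Qd = 10921 - 9p and Qs = 5p - 5172.
Clearing the new market: 10921 - 9p = 5p - 5172, so p = 1149.5 and Q = 575.5.
Δp = 1149.5 − 1463 = -313.50.

-313.50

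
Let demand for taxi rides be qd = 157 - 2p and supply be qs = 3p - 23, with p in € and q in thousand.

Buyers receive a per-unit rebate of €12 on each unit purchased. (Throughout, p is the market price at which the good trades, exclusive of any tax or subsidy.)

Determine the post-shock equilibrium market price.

Original equilibrium: 157 - 2p = 3p - 23 gives 180 = 5p, so p = 36 and q = 85.
Since buyers' out-of-pocket price is the market price minus the rebate, the effective demand curve becomes qd = 181 - 2p.
Equate the new curves: 181 - 2p = 3p - 23, giving 204 = 5p, p = 40.8, q = 99.4.

40.8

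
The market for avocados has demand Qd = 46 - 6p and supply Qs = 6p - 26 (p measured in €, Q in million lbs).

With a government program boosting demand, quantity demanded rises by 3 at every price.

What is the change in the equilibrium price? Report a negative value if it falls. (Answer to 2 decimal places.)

Solve the original market: 46 - 6p = 6p - 26, hence p = 6 and Q = 10.
With the change applied: demand Qd = 49 - 6p, supply Qs = 6p - 26.
Clearing the new market: 49 - 6p = 6p - 26, so p = 6.25 and Q = 11.5.
Δp = 6.25 − 6 = +0.25.

+0.25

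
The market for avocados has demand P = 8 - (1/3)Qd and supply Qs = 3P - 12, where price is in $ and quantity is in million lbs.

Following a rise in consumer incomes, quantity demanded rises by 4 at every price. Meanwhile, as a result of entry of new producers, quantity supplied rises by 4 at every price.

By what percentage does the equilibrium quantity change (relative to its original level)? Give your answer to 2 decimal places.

+66.67

Original equilibrium: 24 - 3P = 3P - 12 gives 36 = 6P, so P = 6 and Q = 6.
The new curves are Qd = 28 - 3P (demand) and Qs = 3P - 8 (supply).
Setting them equal: 28 - 3P = 3P - 8 → 36 = 6P, so P = 6 and Q = 10.
%ΔQ = (10 − 6) / 6 × 100 = +66.67%.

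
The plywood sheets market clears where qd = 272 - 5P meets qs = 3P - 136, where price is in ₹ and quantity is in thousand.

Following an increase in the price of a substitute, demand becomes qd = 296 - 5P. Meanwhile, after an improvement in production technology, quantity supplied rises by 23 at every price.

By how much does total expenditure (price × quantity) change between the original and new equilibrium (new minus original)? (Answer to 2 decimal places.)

Before the shock: 272 - 5P = 3P - 136 ⇒ 408 = 8P ⇒ P = 51, q = 17.
With the change applied: demand qd = 296 - 5P, supply qs = 3P - 113.
Clearing the new market: 296 - 5P = 3P - 113, so P = 51.125 and q = 40.375.
Expenditure moves from 51×17 = 867 to 51.125×40.375 = 2064.171875; change = +1197.17.

+1197.17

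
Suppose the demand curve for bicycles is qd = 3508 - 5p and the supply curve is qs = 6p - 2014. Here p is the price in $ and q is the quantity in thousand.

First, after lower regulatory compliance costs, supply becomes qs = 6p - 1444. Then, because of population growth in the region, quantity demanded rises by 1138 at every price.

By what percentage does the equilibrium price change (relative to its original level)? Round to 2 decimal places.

Solve the original market: 3508 - 5p = 6p - 2014, hence p = 502 and q = 998.
After the shift, demand is qd = 4646 - 5p and supply is qs = 6p - 1444.
Setting them equal: 4646 - 5p = 6p - 1444 → 6090 = 11p, so p = 6090/11 ≈ 553.6364 and q = 20656/11 ≈ 1877.8182.
%Δp = (553.6364 − 502) / 502 × 100 = +10.29%.

+10.29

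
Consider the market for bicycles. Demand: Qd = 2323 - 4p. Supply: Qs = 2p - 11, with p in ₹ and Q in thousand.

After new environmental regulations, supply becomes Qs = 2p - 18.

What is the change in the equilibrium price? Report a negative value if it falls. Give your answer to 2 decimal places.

Initially, 2323 - 4p = 2p - 11, so 2334 = 6p and p = 389, Q = 767.
After the shift, demand is Qd = 2323 - 4p and supply is Qs = 2p - 18.
Clearing the new market: 2323 - 4p = 2p - 18, so p = 2341/6 ≈ 390.1667 and Q = 2287/3 ≈ 762.3333.
Δp = 390.1667 − 389 = +1.17.

+1.17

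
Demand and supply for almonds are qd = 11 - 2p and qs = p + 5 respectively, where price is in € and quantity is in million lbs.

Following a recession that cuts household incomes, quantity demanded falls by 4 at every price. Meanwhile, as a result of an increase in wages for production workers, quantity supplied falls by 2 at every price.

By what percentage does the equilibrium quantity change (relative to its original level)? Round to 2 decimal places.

Before the shock: 11 - 2p = p + 5 ⇒ 6 = 3p ⇒ p = 2, q = 7.
The shock moves the curves to qd = 7 - 2p and qs = p + 3.
Setting them equal: 7 - 2p = p + 3 → 4 = 3p, so p = 4/3 ≈ 1.3333 and q = 13/3 ≈ 4.3333.
%Δq = (4.3333 − 7) / 7 × 100 = -38.10%.

-38.10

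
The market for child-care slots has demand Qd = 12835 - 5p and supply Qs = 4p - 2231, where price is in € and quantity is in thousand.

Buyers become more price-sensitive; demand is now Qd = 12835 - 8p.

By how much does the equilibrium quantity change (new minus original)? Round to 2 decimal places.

Original equilibrium: 12835 - 5p = 4p - 2231 gives 15066 = 9p, so p = 1674 and Q = 4465.
The shock moves the curves to Qd = 12835 - 8p and Qs = 4p - 2231.
Equate the new curves: 12835 - 8p = 4p - 2231, giving 15066 = 12p, p = 1255.5, Q = 2791.
ΔQ = 2791 − 4465 = -1674.00.

-1674.00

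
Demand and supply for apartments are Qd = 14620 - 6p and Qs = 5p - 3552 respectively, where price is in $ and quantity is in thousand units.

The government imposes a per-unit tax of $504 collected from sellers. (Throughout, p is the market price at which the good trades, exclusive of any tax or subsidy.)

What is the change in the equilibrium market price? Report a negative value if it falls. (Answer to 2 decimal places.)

+229.09

Before the shock: 14620 - 6p = 5p - 3552 ⇒ 18172 = 11p ⇒ p = 1652, Q = 4708.
Since sellers keep the price net of the tax, the effective supply curve becomes Qs = 5p - 6072.
Clearing the new market: 14620 - 6p = 5p - 6072, so p = 20692/11 ≈ 1881.0909 and Q = 36668/11 ≈ 3333.4545.
Δp = 1881.0909 − 1652 = +229.09.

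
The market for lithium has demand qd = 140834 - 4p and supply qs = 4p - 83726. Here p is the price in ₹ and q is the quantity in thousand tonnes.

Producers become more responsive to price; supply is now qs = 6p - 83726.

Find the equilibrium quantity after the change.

Before the shock: 140834 - 4p = 4p - 83726 ⇒ 224560 = 8p ⇒ p = 28070, q = 28554.
With the change applied: demand qd = 140834 - 4p, supply qs = 6p - 83726.
Setting them equal: 140834 - 4p = 6p - 83726 → 224560 = 10p, so p = 22456 and q = 51010.

51010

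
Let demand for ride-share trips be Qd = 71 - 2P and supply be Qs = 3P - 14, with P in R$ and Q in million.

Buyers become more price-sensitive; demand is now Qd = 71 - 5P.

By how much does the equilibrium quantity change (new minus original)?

Original equilibrium: 71 - 2P = 3P - 14 gives 85 = 5P, so P = 17 and Q = 37.
After the shift, demand is Qd = 71 - 5P and supply is Qs = 3P - 14.
New equilibrium: 71 - 5P = 3P - 14 ⇒ 85 = 8P ⇒ P = 10.625, Q = 17.875.
ΔQ = 17.875 − 37 = -19.125.

-19.125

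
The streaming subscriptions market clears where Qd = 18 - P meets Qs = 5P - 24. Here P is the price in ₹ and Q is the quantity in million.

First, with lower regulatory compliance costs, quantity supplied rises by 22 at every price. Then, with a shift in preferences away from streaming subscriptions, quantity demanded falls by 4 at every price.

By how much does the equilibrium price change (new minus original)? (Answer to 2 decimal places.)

-4.33

Solve the original market: 18 - P = 5P - 24, hence P = 7 and Q = 11.
After the shift, demand is Qd = 14 - P and supply is Qs = 5P - 2.
New equilibrium: 14 - P = 5P - 2 ⇒ 16 = 6P ⇒ P = 8/3 ≈ 2.6667, Q = 34/3 ≈ 11.3333.
ΔP = 2.6667 − 7 = -4.33.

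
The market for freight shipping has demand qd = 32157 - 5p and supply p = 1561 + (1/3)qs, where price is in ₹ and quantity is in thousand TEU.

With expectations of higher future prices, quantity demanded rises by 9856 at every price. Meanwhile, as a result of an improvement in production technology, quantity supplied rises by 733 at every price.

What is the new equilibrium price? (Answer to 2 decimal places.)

5745.38

Solve the original market: 32157 - 5p = 3p - 4683, hence p = 4605 and q = 9132.
The new curves are qd = 42013 - 5p (demand) and qs = 3p - 3950 (supply).
Equate the new curves: 42013 - 5p = 3p - 3950, giving 45963 = 8p, p = 5745.375, q = 13286.125.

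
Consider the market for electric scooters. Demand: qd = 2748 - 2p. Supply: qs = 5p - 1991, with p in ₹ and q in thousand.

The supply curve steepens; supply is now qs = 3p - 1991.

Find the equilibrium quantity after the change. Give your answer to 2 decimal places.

852.40

Solve the original market: 2748 - 2p = 5p - 1991, hence p = 677 and q = 1394.
The shock moves the curves to qd = 2748 - 2p and qs = 3p - 1991.
Setting them equal: 2748 - 2p = 3p - 1991 → 4739 = 5p, so p = 947.8 and q = 852.4.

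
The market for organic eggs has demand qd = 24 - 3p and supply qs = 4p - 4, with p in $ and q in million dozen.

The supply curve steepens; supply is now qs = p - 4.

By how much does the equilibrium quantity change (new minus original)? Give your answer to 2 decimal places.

Original equilibrium: 24 - 3p = 4p - 4 gives 28 = 7p, so p = 4 and q = 12.
The shock moves the curves to qd = 24 - 3p and qs = p - 4.
Equate the new curves: 24 - 3p = p - 4, giving 28 = 4p, p = 7, q = 3.
Δq = 3 − 12 = -9.00.

-9.00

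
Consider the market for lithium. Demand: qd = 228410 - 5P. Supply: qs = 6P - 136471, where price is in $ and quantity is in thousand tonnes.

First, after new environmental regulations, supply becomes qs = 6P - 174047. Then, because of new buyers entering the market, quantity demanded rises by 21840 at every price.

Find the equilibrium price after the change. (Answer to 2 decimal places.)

38572.45

Original equilibrium: 228410 - 5P = 6P - 136471 gives 364881 = 11P, so P = 33171 and q = 62555.
With the change applied: demand qd = 250250 - 5P, supply qs = 6P - 174047.
New equilibrium: 250250 - 5P = 6P - 174047 ⇒ 424297 = 11P ⇒ P = 424297/11 ≈ 38572.4545, q = 631265/11 ≈ 57387.7273.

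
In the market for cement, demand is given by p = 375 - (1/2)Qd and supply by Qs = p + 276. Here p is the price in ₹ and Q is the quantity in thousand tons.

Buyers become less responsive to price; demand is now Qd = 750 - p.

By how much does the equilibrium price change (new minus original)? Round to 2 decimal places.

+79.00

Original equilibrium: 750 - 2p = p + 276 gives 474 = 3p, so p = 158 and Q = 434.
After the shift, demand is Qd = 750 - p and supply is Qs = p + 276.
Equate the new curves: 750 - p = p + 276, giving 474 = 2p, p = 237, Q = 513.
Δp = 237 − 158 = +79.00.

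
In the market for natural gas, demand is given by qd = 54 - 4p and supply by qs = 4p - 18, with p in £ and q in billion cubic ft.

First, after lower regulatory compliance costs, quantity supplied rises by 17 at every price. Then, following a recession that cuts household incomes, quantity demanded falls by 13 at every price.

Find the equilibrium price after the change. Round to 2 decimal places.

5.25

Initially, 54 - 4p = 4p - 18, so 72 = 8p and p = 9, q = 18.
The new curves are qd = 41 - 4p (demand) and qs = 4p - 1 (supply).
Equate the new curves: 41 - 4p = 4p - 1, giving 42 = 8p, p = 5.25, q = 20.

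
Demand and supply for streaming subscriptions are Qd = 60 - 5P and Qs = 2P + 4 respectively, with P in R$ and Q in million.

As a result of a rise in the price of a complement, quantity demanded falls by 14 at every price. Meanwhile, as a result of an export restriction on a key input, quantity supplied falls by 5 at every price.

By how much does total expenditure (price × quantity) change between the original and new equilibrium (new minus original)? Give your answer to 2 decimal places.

-76.55

Before the shock: 60 - 5P = 2P + 4 ⇒ 56 = 7P ⇒ P = 8, Q = 20.
The shock moves the curves to Qd = 46 - 5P and Qs = 2P - 1.
Setting them equal: 46 - 5P = 2P - 1 → 47 = 7P, so P = 47/7 ≈ 6.7143 and Q = 87/7 ≈ 12.4286.
Expenditure moves from 8×20 = 160 to 6.7143×12.4286 = 83.4490; change = -76.55.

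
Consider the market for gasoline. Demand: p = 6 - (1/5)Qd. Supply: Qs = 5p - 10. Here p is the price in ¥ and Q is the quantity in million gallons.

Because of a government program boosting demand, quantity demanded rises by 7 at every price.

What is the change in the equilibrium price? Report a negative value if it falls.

Initially, 30 - 5p = 5p - 10, so 40 = 10p and p = 4, Q = 10.
The shock moves the curves to Qd = 37 - 5p and Qs = 5p - 10.
Equate the new curves: 37 - 5p = 5p - 10, giving 47 = 10p, p = 4.7, Q = 13.5.
Δp = 4.7 − 4 = +0.7.

+0.7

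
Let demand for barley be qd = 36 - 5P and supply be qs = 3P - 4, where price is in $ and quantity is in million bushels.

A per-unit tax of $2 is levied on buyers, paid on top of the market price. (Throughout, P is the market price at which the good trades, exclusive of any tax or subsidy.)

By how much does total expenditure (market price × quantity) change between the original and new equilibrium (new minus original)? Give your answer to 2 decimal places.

-27.81

Initially, 36 - 5P = 3P - 4, so 40 = 8P and P = 5, q = 11.
Since buyers pay the price plus the tax, the effective demand curve becomes qd = 26 - 5P.
New equilibrium: 26 - 5P = 3P - 4 ⇒ 30 = 8P ⇒ P = 3.75, q = 7.25.
Expenditure moves from 5×11 = 55 to 3.75×7.25 = 27.1875; change = -27.81.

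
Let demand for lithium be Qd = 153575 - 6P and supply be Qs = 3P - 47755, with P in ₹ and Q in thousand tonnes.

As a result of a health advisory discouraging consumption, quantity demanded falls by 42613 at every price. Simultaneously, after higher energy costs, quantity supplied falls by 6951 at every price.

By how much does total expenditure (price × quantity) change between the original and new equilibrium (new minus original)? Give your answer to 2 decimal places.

-423460779.63

Solve the original market: 153575 - 6P = 3P - 47755, hence P = 22370 and Q = 19355.
The shock moves the curves to Qd = 110962 - 6P and Qs = 3P - 54706.
New equilibrium: 110962 - 6P = 3P - 54706 ⇒ 165668 = 9P ⇒ P = 165668/9 ≈ 18407.5556, Q = 1550/3 ≈ 516.6667.
Expenditure moves from 22370×19355 = 432971350 to 18407.5556×516.6667 = 9510570.3704; change = -423460779.63.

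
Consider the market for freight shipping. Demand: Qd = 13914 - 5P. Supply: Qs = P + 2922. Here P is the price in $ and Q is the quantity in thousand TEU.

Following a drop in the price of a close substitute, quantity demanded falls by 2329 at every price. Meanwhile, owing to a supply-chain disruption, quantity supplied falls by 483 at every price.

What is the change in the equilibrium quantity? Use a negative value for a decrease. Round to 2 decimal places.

Original equilibrium: 13914 - 5P = P + 2922 gives 10992 = 6P, so P = 1832 and Q = 4754.
With the change applied: demand Qd = 11585 - 5P, supply Qs = P + 2439.
Setting them equal: 11585 - 5P = P + 2439 → 9146 = 6P, so P = 4573/3 ≈ 1524.3333 and Q = 11890/3 ≈ 3963.3333.
ΔQ = 3963.3333 − 4754 = -790.67.

-790.67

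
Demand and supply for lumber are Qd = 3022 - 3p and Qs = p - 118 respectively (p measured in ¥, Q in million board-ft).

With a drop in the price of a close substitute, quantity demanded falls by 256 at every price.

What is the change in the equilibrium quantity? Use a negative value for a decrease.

Original equilibrium: 3022 - 3p = p - 118 gives 3140 = 4p, so p = 785 and Q = 667.
After the shift, demand is Qd = 2766 - 3p and supply is Qs = p - 118.
Clearing the new market: 2766 - 3p = p - 118, so p = 721 and Q = 603.
ΔQ = 603 − 667 = -64.

-64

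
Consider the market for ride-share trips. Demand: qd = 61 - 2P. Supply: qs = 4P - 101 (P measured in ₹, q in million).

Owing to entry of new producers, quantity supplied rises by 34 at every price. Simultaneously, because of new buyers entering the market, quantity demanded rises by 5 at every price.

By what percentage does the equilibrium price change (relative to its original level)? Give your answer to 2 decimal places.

Solve the original market: 61 - 2P = 4P - 101, hence P = 27 and q = 7.
The shock moves the curves to qd = 66 - 2P and qs = 4P - 67.
New equilibrium: 66 - 2P = 4P - 67 ⇒ 133 = 6P ⇒ P = 133/6 ≈ 22.1667, q = 65/3 ≈ 21.6667.
%ΔP = (22.1667 − 27) / 27 × 100 = -17.90%.

-17.90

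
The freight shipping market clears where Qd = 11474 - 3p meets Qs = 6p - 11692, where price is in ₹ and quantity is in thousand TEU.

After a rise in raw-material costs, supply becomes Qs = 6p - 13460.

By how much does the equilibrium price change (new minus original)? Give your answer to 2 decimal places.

+196.44

Original equilibrium: 11474 - 3p = 6p - 11692 gives 23166 = 9p, so p = 2574 and Q = 3752.
After the shift, demand is Qd = 11474 - 3p and supply is Qs = 6p - 13460.
Setting them equal: 11474 - 3p = 6p - 13460 → 24934 = 9p, so p = 24934/9 ≈ 2770.4444 and Q = 9488/3 ≈ 3162.6667.
Δp = 2770.4444 − 2574 = +196.44.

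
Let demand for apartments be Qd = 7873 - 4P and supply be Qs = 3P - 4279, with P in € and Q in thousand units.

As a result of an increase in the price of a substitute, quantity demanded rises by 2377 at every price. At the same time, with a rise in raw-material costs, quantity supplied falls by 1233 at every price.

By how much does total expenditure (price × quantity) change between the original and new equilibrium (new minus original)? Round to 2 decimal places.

+1186458.53

Initially, 7873 - 4P = 3P - 4279, so 12152 = 7P and P = 1736, Q = 929.
The shock moves the curves to Qd = 10250 - 4P and Qs = 3P - 5512.
Equate the new curves: 10250 - 4P = 3P - 5512, giving 15762 = 7P, P = 15762/7 ≈ 2251.7143, Q = 8702/7 ≈ 1243.1429.
Expenditure moves from 1736×929 = 1612744 to 2251.7143×1243.1429 = 2799202.5306; change = +1186458.53.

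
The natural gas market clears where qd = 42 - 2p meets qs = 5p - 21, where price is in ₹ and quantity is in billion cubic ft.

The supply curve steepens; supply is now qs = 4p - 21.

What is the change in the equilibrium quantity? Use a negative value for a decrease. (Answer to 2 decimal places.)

Initially, 42 - 2p = 5p - 21, so 63 = 7p and p = 9, q = 24.
After the shift, demand is qd = 42 - 2p and supply is qs = 4p - 21.
New equilibrium: 42 - 2p = 4p - 21 ⇒ 63 = 6p ⇒ p = 10.5, q = 21.
Δq = 21 − 24 = -3.00.

-3.00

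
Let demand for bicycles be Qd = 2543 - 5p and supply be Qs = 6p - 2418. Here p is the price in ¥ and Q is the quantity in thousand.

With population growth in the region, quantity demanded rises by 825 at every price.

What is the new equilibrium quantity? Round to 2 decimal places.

Solve the original market: 2543 - 5p = 6p - 2418, hence p = 451 and Q = 288.
The shock moves the curves to Qd = 3368 - 5p and Qs = 6p - 2418.
Equate the new curves: 3368 - 5p = 6p - 2418, giving 5786 = 11p, p = 526, Q = 738.

738.00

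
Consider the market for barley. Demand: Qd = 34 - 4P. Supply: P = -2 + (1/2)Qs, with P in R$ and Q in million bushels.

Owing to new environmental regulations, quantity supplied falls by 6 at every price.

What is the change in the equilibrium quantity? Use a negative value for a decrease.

-4

Initially, 34 - 4P = 2P + 4, so 30 = 6P and P = 5, Q = 14.
After the shift, demand is Qd = 34 - 4P and supply is Qs = 2P - 2.
Equate the new curves: 34 - 4P = 2P - 2, giving 36 = 6P, P = 6, Q = 10.
ΔQ = 10 − 14 = -4.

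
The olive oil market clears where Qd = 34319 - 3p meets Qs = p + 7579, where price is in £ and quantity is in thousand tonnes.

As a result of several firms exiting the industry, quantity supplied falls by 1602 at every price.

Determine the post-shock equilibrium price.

Original equilibrium: 34319 - 3p = p + 7579 gives 26740 = 4p, so p = 6685 and Q = 14264.
The new curves are Qd = 34319 - 3p (demand) and Qs = p + 5977 (supply).
Clearing the new market: 34319 - 3p = p + 5977, so p = 7085.5 and Q = 13062.5.

7085.5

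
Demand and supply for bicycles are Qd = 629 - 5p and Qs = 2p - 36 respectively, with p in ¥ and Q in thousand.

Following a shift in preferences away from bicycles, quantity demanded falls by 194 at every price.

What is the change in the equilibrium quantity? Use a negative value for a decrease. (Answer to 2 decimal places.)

-55.43

Original equilibrium: 629 - 5p = 2p - 36 gives 665 = 7p, so p = 95 and Q = 154.
After the shift, demand is Qd = 435 - 5p and supply is Qs = 2p - 36.
New equilibrium: 435 - 5p = 2p - 36 ⇒ 471 = 7p ⇒ p = 471/7 ≈ 67.2857, Q = 690/7 ≈ 98.5714.
ΔQ = 98.5714 − 154 = -55.43.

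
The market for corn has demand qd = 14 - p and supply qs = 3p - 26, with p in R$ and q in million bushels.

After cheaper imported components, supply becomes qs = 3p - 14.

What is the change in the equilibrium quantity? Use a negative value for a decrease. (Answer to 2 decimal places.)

+3.00

Solve the original market: 14 - p = 3p - 26, hence p = 10 and q = 4.
The new curves are qd = 14 - p (demand) and qs = 3p - 14 (supply).
Equate the new curves: 14 - p = 3p - 14, giving 28 = 4p, p = 7, q = 7.
Δq = 7 − 4 = +3.00.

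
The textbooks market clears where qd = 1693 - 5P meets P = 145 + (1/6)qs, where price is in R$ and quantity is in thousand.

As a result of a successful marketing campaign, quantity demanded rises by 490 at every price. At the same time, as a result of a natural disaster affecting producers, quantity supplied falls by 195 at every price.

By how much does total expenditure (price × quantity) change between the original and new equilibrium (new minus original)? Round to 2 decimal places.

Initially, 1693 - 5P = 6P - 870, so 2563 = 11P and P = 233, q = 528.
With the change applied: demand qd = 2183 - 5P, supply qs = 6P - 1065.
Equate the new curves: 2183 - 5P = 6P - 1065, giving 3248 = 11P, P = 3248/11 ≈ 295.2727, q = 7773/11 ≈ 706.6364.
Expenditure moves from 233×528 = 123024 to 295.2727×706.6364 = 208650.4463; change = +85626.45.

+85626.45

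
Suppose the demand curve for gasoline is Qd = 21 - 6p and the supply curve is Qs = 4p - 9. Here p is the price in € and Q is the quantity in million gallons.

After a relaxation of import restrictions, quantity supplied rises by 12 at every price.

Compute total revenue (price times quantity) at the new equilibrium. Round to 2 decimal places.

Original equilibrium: 21 - 6p = 4p - 9 gives 30 = 10p, so p = 3 and Q = 3.
The new curves are Qd = 21 - 6p (demand) and Qs = 4p + 3 (supply).
Clearing the new market: 21 - 6p = 4p + 3, so p = 1.8 and Q = 10.2.
New expenditure = 1.8 × 10.2 = 18.36.

18.36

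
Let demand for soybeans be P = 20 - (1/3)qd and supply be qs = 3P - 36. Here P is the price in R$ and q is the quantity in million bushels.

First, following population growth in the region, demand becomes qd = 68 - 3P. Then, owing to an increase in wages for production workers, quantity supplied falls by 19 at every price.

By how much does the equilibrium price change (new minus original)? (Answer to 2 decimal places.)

Before the shock: 60 - 3P = 3P - 36 ⇒ 96 = 6P ⇒ P = 16, q = 12.
The new curves are qd = 68 - 3P (demand) and qs = 3P - 55 (supply).
Equate the new curves: 68 - 3P = 3P - 55, giving 123 = 6P, P = 20.5, q = 6.5.
ΔP = 20.5 − 16 = +4.50.

+4.50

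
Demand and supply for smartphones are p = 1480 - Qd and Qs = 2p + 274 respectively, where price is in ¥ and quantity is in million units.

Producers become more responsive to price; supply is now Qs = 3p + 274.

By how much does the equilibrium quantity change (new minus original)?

Before the shock: 1480 - p = 2p + 274 ⇒ 1206 = 3p ⇒ p = 402, Q = 1078.
With the change applied: demand Qd = 1480 - p, supply Qs = 3p + 274.
New equilibrium: 1480 - p = 3p + 274 ⇒ 1206 = 4p ⇒ p = 301.5, Q = 1178.5.
ΔQ = 1178.5 − 1078 = +100.5.

+100.5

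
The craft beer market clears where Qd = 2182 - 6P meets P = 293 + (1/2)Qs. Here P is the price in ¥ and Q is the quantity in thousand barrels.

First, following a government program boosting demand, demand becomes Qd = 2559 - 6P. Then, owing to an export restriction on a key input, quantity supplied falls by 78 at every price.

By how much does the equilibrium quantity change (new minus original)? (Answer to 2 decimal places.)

+35.75

Initially, 2182 - 6P = 2P - 586, so 2768 = 8P and P = 346, Q = 106.
The new curves are Qd = 2559 - 6P (demand) and Qs = 2P - 664 (supply).
Clearing the new market: 2559 - 6P = 2P - 664, so P = 402.875 and Q = 141.75.
ΔQ = 141.75 − 106 = +35.75.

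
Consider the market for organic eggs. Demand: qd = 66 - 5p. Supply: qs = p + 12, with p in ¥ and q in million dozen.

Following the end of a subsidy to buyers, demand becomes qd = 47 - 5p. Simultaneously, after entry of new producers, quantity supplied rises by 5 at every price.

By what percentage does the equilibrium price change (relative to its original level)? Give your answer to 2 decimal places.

Before the shock: 66 - 5p = p + 12 ⇒ 54 = 6p ⇒ p = 9, q = 21.
The new curves are qd = 47 - 5p (demand) and qs = p + 17 (supply).
Equate the new curves: 47 - 5p = p + 17, giving 30 = 6p, p = 5, q = 22.
%Δp = (5 − 9) / 9 × 100 = -44.44%.

-44.44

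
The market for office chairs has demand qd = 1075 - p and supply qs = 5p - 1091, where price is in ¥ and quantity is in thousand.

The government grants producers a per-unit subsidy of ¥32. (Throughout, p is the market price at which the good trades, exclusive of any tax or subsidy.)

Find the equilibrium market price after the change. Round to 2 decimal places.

334.33

Solve the original market: 1075 - p = 5p - 1091, hence p = 361 and q = 714.
Since sellers receive the price plus the subsidy, the effective supply curve becomes qs = 5p - 931.
Setting them equal: 1075 - p = 5p - 931 → 2006 = 6p, so p = 1003/3 ≈ 334.3333 and q = 2222/3 ≈ 740.6667.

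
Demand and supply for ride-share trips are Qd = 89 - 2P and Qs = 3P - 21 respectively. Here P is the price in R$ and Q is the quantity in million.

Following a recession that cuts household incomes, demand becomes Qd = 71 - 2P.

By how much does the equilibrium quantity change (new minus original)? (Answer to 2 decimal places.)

Initially, 89 - 2P = 3P - 21, so 110 = 5P and P = 22, Q = 45.
With the change applied: demand Qd = 71 - 2P, supply Qs = 3P - 21.
Setting them equal: 71 - 2P = 3P - 21 → 92 = 5P, so P = 18.4 and Q = 34.2.
ΔQ = 34.2 − 45 = -10.80.

-10.80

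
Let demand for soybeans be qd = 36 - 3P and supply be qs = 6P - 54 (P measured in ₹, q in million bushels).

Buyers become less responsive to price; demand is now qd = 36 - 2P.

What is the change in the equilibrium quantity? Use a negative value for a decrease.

+7.5

Initially, 36 - 3P = 6P - 54, so 90 = 9P and P = 10, q = 6.
After the shift, demand is qd = 36 - 2P and supply is qs = 6P - 54.
Setting them equal: 36 - 2P = 6P - 54 → 90 = 8P, so P = 11.25 and q = 13.5.
Δq = 13.5 − 6 = +7.5.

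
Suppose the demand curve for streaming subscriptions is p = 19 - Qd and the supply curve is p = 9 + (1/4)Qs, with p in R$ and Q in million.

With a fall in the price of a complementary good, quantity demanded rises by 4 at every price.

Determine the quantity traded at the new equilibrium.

11.2

Original equilibrium: 19 - p = 4p - 36 gives 55 = 5p, so p = 11 and Q = 8.
With the change applied: demand Qd = 23 - p, supply Qs = 4p - 36.
Equate the new curves: 23 - p = 4p - 36, giving 59 = 5p, p = 11.8, Q = 11.2.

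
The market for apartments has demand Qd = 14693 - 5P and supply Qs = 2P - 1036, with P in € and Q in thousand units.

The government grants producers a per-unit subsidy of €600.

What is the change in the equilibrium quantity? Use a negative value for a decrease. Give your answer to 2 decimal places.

Solve the original market: 14693 - 5P = 2P - 1036, hence P = 2247 and Q = 3458.
Since sellers receive the price plus the subsidy, the effective supply curve becomes Qs = 2P + 164.
Setting them equal: 14693 - 5P = 2P + 164 → 14529 = 7P, so P = 14529/7 ≈ 2075.5714 and Q = 30206/7 ≈ 4315.1429.
ΔQ = 4315.1429 − 3458 = +857.14.

+857.14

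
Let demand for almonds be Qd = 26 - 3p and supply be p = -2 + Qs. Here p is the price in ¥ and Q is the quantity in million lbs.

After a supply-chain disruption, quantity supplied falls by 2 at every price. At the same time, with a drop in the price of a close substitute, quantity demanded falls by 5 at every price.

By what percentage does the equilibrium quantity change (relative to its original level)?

-34.375

Original equilibrium: 26 - 3p = p + 2 gives 24 = 4p, so p = 6 and Q = 8.
The new curves are Qd = 21 - 3p (demand) and Qs = p (supply).
Equate the new curves: 21 - 3p = p, giving 21 = 4p, p = 5.25, Q = 5.25.
%ΔQ = (5.25 − 8) / 8 × 100 = -34.375%.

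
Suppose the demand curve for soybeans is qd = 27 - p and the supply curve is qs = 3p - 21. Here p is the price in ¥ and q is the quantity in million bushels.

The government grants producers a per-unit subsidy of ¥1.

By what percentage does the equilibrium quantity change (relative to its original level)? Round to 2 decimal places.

+5.00

Initially, 27 - p = 3p - 21, so 48 = 4p and p = 12, q = 15.
Since sellers receive the price plus the subsidy, the effective supply curve becomes qs = 3p - 18.
New equilibrium: 27 - p = 3p - 18 ⇒ 45 = 4p ⇒ p = 11.25, q = 15.75.
%Δq = (15.75 − 15) / 15 × 100 = +5.00%.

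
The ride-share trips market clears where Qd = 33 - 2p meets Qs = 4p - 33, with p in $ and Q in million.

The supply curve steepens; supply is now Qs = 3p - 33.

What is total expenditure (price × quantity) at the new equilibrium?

Original equilibrium: 33 - 2p = 4p - 33 gives 66 = 6p, so p = 11 and Q = 11.
The new curves are Qd = 33 - 2p (demand) and Qs = 3p - 33 (supply).
Clearing the new market: 33 - 2p = 3p - 33, so p = 13.2 and Q = 6.6.
New expenditure = 13.2 × 6.6 = 87.12.

87.12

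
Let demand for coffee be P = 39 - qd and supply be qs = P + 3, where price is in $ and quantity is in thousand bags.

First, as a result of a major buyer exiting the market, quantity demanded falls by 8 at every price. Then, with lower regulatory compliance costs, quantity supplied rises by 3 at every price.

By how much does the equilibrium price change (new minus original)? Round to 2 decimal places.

Solve the original market: 39 - P = P + 3, hence P = 18 and q = 21.
With the change applied: demand qd = 31 - P, supply qs = P + 6.
New equilibrium: 31 - P = P + 6 ⇒ 25 = 2P ⇒ P = 12.5, q = 18.5.
ΔP = 12.5 − 18 = -5.50.

-5.50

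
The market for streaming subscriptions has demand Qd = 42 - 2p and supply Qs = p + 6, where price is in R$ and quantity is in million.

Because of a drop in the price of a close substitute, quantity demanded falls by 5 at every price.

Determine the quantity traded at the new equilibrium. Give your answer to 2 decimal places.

Solve the original market: 42 - 2p = p + 6, hence p = 12 and Q = 18.
The new curves are Qd = 37 - 2p (demand) and Qs = p + 6 (supply).
New equilibrium: 37 - 2p = p + 6 ⇒ 31 = 3p ⇒ p = 31/3 ≈ 10.3333, Q = 49/3 ≈ 16.3333.

16.33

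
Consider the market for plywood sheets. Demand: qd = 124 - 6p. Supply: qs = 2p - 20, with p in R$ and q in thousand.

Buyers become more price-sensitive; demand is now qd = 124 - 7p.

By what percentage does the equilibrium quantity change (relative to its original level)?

-25

Initially, 124 - 6p = 2p - 20, so 144 = 8p and p = 18, q = 16.
With the change applied: demand qd = 124 - 7p, supply qs = 2p - 20.
Equate the new curves: 124 - 7p = 2p - 20, giving 144 = 9p, p = 16, q = 12.
%Δq = (12 − 16) / 16 × 100 = -25%.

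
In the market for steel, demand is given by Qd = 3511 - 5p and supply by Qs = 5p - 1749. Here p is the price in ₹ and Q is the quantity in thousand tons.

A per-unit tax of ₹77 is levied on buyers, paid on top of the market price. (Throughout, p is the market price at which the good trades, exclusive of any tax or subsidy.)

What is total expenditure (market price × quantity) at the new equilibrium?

335643.75

Initially, 3511 - 5p = 5p - 1749, so 5260 = 10p and p = 526, Q = 881.
Since buyers pay the price plus the tax, the effective demand curve becomes Qd = 3126 - 5p.
Clearing the new market: 3126 - 5p = 5p - 1749, so p = 487.5 and Q = 688.5.
New expenditure = 487.5 × 688.5 = 335643.75.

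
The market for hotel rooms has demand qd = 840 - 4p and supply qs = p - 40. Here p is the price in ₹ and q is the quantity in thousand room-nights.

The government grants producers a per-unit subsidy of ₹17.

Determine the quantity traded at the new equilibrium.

149.6

Before the shock: 840 - 4p = p - 40 ⇒ 880 = 5p ⇒ p = 176, q = 136.
Since sellers receive the price plus the subsidy, the effective supply curve becomes qs = p - 23.
Clearing the new market: 840 - 4p = p - 23, so p = 172.6 and q = 149.6.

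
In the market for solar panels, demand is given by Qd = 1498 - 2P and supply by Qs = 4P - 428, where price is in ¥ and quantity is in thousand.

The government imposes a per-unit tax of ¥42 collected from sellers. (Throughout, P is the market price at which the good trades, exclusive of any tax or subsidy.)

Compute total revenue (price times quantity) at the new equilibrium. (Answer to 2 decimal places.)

279200.00

Before the shock: 1498 - 2P = 4P - 428 ⇒ 1926 = 6P ⇒ P = 321, Q = 856.
Since sellers keep the price net of the tax, the effective supply curve becomes Qs = 4P - 596.
Setting them equal: 1498 - 2P = 4P - 596 → 2094 = 6P, so P = 349 and Q = 800.
New expenditure = 349 × 800 = 279200.00.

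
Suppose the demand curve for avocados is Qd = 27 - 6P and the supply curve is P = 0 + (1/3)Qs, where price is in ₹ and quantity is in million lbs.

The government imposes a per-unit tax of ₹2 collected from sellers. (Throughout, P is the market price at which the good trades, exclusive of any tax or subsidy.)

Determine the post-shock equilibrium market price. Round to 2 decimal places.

3.67

Before the shock: 27 - 6P = 3P ⇒ 27 = 9P ⇒ P = 3, Q = 9.
Since sellers keep the price net of the tax, the effective supply curve becomes Qs = 3P - 6.
Setting them equal: 27 - 6P = 3P - 6 → 33 = 9P, so P = 11/3 ≈ 3.6667 and Q = 5.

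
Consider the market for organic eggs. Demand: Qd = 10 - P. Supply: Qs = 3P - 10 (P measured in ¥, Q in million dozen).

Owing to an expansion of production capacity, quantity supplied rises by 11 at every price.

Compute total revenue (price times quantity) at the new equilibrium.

Initially, 10 - P = 3P - 10, so 20 = 4P and P = 5, Q = 5.
The new curves are Qd = 10 - P (demand) and Qs = 3P + 1 (supply).
Setting them equal: 10 - P = 3P + 1 → 9 = 4P, so P = 2.25 and Q = 7.75.
New expenditure = 2.25 × 7.75 = 17.4375.

17.4375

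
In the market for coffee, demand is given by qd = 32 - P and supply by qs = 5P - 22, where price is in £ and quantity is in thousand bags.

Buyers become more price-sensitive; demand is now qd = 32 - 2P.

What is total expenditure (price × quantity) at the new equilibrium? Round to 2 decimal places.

Before the shock: 32 - P = 5P - 22 ⇒ 54 = 6P ⇒ P = 9, q = 23.
With the change applied: demand qd = 32 - 2P, supply qs = 5P - 22.
Equate the new curves: 32 - 2P = 5P - 22, giving 54 = 7P, P = 54/7 ≈ 7.7143, q = 116/7 ≈ 16.5714.
New expenditure = 7.7143 × 16.5714 = 127.84.

127.84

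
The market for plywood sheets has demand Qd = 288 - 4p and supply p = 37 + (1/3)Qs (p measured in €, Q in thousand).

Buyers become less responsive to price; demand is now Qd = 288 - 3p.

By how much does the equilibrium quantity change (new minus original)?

Before the shock: 288 - 4p = 3p - 111 ⇒ 399 = 7p ⇒ p = 57, Q = 60.
With the change applied: demand Qd = 288 - 3p, supply Qs = 3p - 111.
Clearing the new market: 288 - 3p = 3p - 111, so p = 66.5 and Q = 88.5.
ΔQ = 88.5 − 60 = +28.5.

+28.5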